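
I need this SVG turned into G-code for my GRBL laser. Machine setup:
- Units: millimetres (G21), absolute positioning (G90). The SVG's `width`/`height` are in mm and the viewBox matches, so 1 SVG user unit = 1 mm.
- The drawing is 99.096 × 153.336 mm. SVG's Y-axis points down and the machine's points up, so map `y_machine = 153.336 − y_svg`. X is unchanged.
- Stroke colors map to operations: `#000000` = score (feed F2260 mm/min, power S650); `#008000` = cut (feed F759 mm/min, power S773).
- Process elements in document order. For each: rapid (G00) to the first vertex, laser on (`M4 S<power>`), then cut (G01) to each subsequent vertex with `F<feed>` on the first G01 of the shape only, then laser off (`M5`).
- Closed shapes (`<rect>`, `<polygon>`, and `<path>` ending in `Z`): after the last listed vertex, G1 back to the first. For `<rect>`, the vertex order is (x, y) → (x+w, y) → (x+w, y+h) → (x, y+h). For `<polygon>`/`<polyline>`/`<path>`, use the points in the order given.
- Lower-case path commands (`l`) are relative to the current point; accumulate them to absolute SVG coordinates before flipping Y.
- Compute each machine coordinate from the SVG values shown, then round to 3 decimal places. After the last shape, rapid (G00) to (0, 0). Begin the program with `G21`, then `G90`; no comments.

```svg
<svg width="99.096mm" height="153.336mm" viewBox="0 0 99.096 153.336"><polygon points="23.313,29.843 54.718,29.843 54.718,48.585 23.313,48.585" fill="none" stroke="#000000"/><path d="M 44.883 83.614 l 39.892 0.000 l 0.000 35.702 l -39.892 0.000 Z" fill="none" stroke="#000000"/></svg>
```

Since the viewBox matches the mm dimensions, user units are millimetres directly. The only transform is the Y-flip y_m = 153.336 − y_svg.

Shape 1 is a rectangle drawn with `<polygon>`. Its stroke #000000 means score at S650, F2260. After flipping Y the toolpath is (23.313,123.493) → (54.718,123.493) → (54.718,104.751) → (23.313,104.751) → (23.313,123.493), returning to the start.

Shape 2 is a rectangle drawn with `<path>`. Its stroke #000000 means score at S650, F2260. After flipping Y the toolpath is (44.883,69.722) → (84.775,69.722) → (84.775,34.020) → (44.883,34.020) → (44.883,69.722), returning to the start.

G21
G90
G00 X23.313 Y123.493
M4 S650
G01 X54.718 Y123.493 F2260
G01 X54.718 Y104.751
G01 X23.313 Y104.751
G01 X23.313 Y123.493
M5
G00 X44.883 Y69.722
M4 S650
G01 X84.775 Y69.722 F2260
G01 X84.775 Y34.020
G01 X44.883 Y34.020
G01 X44.883 Y69.722
M5
G00 X0.000 Y0.000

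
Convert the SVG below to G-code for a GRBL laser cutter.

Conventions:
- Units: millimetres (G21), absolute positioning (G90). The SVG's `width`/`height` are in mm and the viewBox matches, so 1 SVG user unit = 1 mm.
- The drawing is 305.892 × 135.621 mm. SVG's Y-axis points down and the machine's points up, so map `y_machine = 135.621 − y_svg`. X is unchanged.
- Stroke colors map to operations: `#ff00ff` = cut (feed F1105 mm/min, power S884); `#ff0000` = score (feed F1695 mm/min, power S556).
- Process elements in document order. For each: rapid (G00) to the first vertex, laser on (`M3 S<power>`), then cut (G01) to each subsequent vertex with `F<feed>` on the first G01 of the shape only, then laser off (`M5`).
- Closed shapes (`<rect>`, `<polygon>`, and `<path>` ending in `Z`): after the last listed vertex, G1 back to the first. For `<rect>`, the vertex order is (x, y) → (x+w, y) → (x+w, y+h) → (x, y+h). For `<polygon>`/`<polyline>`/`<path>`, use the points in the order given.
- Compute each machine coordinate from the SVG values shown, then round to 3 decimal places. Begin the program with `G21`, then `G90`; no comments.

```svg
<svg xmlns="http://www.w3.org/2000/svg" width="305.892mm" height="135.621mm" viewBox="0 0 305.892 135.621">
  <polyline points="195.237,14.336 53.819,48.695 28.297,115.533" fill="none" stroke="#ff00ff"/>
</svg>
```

G21
G90
G00 X195.237 Y121.285
M3 S884
G01 X53.819 Y86.926 F1105
G01 X28.297 Y20.088
M5

viewBox `0 0 305.892 135.621` with mm width/height → 1 unit = 1 mm. Flip: y_m = 135.621 − y_svg.

**Shape 1** — `<polyline>` open polyline, stroke `#ff00ff` → cut (S884, F1105). Machine vertices: (195.237,121.285) → (53.819,86.926) → (28.297,20.088). Open path.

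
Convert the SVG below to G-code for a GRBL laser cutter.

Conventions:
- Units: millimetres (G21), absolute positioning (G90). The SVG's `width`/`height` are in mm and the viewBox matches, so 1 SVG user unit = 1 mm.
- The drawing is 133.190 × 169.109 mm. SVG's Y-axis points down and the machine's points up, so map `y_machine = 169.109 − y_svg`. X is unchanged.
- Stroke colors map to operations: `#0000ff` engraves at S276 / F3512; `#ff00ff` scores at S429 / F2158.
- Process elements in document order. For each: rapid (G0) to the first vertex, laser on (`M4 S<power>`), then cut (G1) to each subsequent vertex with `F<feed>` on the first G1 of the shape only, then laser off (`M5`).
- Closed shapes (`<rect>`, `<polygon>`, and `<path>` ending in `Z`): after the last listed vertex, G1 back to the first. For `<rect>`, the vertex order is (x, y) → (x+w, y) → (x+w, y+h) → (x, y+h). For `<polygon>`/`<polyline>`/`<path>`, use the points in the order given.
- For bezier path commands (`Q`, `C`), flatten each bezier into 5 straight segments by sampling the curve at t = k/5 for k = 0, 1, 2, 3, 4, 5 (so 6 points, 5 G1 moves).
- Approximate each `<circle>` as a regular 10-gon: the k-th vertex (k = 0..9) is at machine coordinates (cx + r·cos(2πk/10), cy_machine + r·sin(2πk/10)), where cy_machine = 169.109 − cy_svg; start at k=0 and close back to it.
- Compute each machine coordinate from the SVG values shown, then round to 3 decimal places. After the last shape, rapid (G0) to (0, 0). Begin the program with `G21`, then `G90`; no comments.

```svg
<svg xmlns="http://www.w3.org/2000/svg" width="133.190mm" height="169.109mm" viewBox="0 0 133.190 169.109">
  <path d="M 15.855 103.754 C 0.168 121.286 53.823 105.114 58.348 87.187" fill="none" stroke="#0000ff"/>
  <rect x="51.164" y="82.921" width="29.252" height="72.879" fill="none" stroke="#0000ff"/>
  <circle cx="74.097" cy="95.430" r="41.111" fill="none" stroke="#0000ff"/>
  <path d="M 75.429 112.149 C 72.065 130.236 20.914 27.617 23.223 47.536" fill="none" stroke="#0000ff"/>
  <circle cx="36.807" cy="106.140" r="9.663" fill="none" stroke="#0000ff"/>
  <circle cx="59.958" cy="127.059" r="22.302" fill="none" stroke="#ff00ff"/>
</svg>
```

viewBox `0 0 133.190 169.109` with mm width/height → 1 unit = 1 mm. Flip: y_m = 169.109 − y_svg.

**Shape 1** — `<path>` cubic bezier, stroke `#0000ff` → engrave (S276, F3512). Control points (SVG): P0=(15.855,103.754), P1=(0.168,121.286), P2=(53.823,105.114), P3=(58.348,87.187); sampled at t=k/5. Machine vertices: (15.855,65.355) → (13.816,58.625) → (22.733,58.450) → (36.918,63.297) → (50.685,71.632) → (58.348,81.922). Open path.

**Shape 2** — `<rect>` rectangle, stroke `#0000ff` → engrave (S276, F3512). Machine vertices: (51.164,86.188) → (80.416,86.188) → (80.416,13.309) → (51.164,13.309) → (51.164,86.188). Closed: final G1 returns to the first vertex.

**Shape 3** — `<circle>` circle, stroke `#0000ff` → engrave (S276, F3512). Machine vertices: (115.208,73.679) → (107.356,97.843) → (86.801,112.778) → (61.393,112.778) → (40.838,97.843) → (32.986,73.679) → (40.838,49.515) → (61.393,34.580) → (86.801,34.580) → (107.356,49.515) → (115.208,73.679). Closed: final G1 returns to the first vertex.

**Shape 4** — `<path>` cubic bezier, stroke `#0000ff` → engrave (S276, F3512). Control points (SVG): P0=(75.429,112.149), P1=(72.065,130.236), P2=(20.914,27.617), P3=(23.223,47.536); sampled at t=k/5. Machine vertices: (75.429,56.960) → (68.486,58.647) → (54.934,77.627) → (39.633,102.225) → (27.443,120.766) → (23.223,121.573). Open path.

**Shape 5** — `<circle>` circle, stroke `#0000ff` → engrave (S276, F3512). Machine vertices: (46.470,62.969) → (44.625,68.649) → (39.793,72.159) → (33.821,72.159) → (28.989,68.649) → (27.144,62.969) → (28.989,57.289) → (33.821,53.779) → (39.793,53.779) → (44.625,57.289) → (46.470,62.969). Closed: final G1 returns to the first vertex.

**Shape 6** — `<circle>` circle, stroke `#ff00ff` → score (S429, F2158). Machine vertices: (82.260,42.050) → (78.001,55.159) → (66.850,63.260) → (53.066,63.260) → (41.915,55.159) → (37.656,42.050) → (41.915,28.941) → (53.066,20.840) → (66.850,20.840) → (78.001,28.941) → (82.260,42.050). Closed: final G1 returns to the first vertex.

G21
G90
G0 X15.855 Y65.355
M4 S276
G1 X13.816 Y58.625 F3512
G1 X22.733 Y58.450
G1 X36.918 Y63.297
G1 X50.685 Y71.632
G1 X58.348 Y81.922
M5
G0 X51.164 Y86.188
M4 S276
G1 X80.416 Y86.188 F3512
G1 X80.416 Y13.309
G1 X51.164 Y13.309
G1 X51.164 Y86.188
M5
G0 X115.208 Y73.679
M4 S276
G1 X107.356 Y97.843 F3512
G1 X86.801 Y112.778
G1 X61.393 Y112.778
G1 X40.838 Y97.843
G1 X32.986 Y73.679
G1 X40.838 Y49.515
G1 X61.393 Y34.580
G1 X86.801 Y34.580
G1 X107.356 Y49.515
G1 X115.208 Y73.679
M5
G0 X75.429 Y56.960
M4 S276
G1 X68.486 Y58.647 F3512
G1 X54.934 Y77.627
G1 X39.633 Y102.225
G1 X27.443 Y120.766
G1 X23.223 Y121.573
M5
G0 X46.470 Y62.969
M4 S276
G1 X44.625 Y68.649 F3512
G1 X39.793 Y72.159
G1 X33.821 Y72.159
G1 X28.989 Y68.649
G1 X27.144 Y62.969
G1 X28.989 Y57.289
G1 X33.821 Y53.779
G1 X39.793 Y53.779
G1 X44.625 Y57.289
G1 X46.470 Y62.969
M5
G0 X82.260 Y42.050
M4 S429
G1 X78.001 Y55.159 F2158
G1 X66.850 Y63.260
G1 X53.066 Y63.260
G1 X41.915 Y55.159
G1 X37.656 Y42.050
G1 X41.915 Y28.941
G1 X53.066 Y20.840
G1 X66.850 Y20.840
G1 X78.001 Y28.941
G1 X82.260 Y42.050
M5
G0 X0.000 Y0.000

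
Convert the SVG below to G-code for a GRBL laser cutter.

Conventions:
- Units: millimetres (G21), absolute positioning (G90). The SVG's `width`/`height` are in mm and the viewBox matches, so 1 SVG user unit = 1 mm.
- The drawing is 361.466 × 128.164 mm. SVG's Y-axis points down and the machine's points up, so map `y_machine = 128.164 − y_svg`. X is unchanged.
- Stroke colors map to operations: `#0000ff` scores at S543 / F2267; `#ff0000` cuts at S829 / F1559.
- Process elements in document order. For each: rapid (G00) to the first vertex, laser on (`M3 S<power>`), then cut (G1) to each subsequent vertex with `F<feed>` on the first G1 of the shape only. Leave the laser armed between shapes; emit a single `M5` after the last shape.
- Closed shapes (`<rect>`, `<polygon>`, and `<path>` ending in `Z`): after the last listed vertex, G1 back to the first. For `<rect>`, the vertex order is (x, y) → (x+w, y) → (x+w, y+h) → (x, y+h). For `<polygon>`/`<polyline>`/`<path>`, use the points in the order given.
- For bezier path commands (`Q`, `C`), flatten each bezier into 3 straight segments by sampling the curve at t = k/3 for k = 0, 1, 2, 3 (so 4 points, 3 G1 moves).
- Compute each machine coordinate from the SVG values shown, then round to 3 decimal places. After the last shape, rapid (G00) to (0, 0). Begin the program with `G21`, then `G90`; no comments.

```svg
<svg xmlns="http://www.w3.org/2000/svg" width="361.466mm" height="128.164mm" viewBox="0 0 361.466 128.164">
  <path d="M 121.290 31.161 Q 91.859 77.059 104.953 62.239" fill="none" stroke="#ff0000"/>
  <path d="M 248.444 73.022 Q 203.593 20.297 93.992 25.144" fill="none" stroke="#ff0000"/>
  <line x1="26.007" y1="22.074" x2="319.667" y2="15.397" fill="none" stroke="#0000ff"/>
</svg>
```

G21
G90
G00 X121.290 Y97.003
M3 S829
G1 X106.394 Y73.151 F1559
G1 X100.949 Y62.791
G1 X104.953 Y65.925
G00 X248.444 Y55.142
M3 S829
G1 X211.349 Y83.895 F1559
G1 X159.865 Y99.854
G1 X93.992 Y103.020
G00 X26.007 Y106.090
M3 S543
G1 X319.667 Y112.767 F2267
M5
G00 X0.000 Y0.000

Since the viewBox matches the mm dimensions, user units are millimetres directly. The only transform is the Y-flip y_m = 128.164 − y_svg.

Shape 1 is a quadratic bezier drawn with `<path>`. Its stroke #ff0000 means cut at S829, F1559. After flipping Y the toolpath is (121.290,97.003) → (106.394,73.151) → (100.949,62.791) → (104.953,65.925).

Shape 2 is a quadratic bezier drawn with `<path>`. Its stroke #ff0000 means cut at S829, F1559. After flipping Y the toolpath is (248.444,55.142) → (211.349,83.895) → (159.865,99.854) → (93.992,103.020).

Shape 3 is a line segment drawn with `<line>`. Its stroke #0000ff means score at S543, F2267. After flipping Y the toolpath is (26.007,106.090) → (319.667,112.767).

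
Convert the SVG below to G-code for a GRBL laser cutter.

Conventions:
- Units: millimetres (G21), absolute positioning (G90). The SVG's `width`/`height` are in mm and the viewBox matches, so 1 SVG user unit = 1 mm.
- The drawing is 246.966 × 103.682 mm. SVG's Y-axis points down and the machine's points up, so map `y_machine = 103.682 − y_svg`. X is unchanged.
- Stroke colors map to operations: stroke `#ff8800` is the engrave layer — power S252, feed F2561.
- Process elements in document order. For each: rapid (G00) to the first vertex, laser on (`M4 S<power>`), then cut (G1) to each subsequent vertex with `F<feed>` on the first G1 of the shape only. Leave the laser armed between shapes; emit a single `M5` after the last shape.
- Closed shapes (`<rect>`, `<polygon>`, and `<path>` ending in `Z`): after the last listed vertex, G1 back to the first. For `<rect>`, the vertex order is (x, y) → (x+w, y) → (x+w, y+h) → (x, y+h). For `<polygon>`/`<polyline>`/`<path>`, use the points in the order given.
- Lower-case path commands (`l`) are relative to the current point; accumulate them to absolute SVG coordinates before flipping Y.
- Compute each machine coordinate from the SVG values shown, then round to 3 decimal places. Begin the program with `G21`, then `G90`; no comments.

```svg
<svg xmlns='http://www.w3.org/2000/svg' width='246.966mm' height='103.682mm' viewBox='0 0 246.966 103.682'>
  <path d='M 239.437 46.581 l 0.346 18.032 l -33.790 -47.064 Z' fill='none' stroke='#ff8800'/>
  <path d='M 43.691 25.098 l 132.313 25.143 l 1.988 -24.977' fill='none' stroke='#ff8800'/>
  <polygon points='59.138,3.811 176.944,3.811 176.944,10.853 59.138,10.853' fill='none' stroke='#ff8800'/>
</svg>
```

G21
G90
G00 X239.437 Y57.101
M4 S252
G1 X239.783 Y39.069 F2561
G1 X205.993 Y86.133
G1 X239.437 Y57.101
G00 X43.691 Y78.584
M4 S252
G1 X176.004 Y53.441 F2561
G1 X177.992 Y78.418
G00 X59.138 Y99.871
M4 S252
G1 X176.944 Y99.871 F2561
G1 X176.944 Y92.829
G1 X59.138 Y92.829
G1 X59.138 Y99.871
M5

viewBox `0 0 246.966 103.682` with mm width/height → 1 unit = 1 mm. Flip: y_m = 103.682 − y_svg.

**Shape 1** — `<path>` closed polygon, stroke `#ff8800` → engrave (S252, F2561). Machine vertices: (239.437,57.101) → (239.783,39.069) → (205.993,86.133) → (239.437,57.101). Closed: final G1 returns to the first vertex.

**Shape 2** — `<path>` open polyline, stroke `#ff8800` → engrave (S252, F2561). Machine vertices: (43.691,78.584) → (176.004,53.441) → (177.992,78.418). Open path.

**Shape 3** — `<polygon>` rectangle, stroke `#ff8800` → engrave (S252, F2561). Machine vertices: (59.138,99.871) → (176.944,99.871) → (176.944,92.829) → (59.138,92.829) → (59.138,99.871). Closed: final G1 returns to the first vertex.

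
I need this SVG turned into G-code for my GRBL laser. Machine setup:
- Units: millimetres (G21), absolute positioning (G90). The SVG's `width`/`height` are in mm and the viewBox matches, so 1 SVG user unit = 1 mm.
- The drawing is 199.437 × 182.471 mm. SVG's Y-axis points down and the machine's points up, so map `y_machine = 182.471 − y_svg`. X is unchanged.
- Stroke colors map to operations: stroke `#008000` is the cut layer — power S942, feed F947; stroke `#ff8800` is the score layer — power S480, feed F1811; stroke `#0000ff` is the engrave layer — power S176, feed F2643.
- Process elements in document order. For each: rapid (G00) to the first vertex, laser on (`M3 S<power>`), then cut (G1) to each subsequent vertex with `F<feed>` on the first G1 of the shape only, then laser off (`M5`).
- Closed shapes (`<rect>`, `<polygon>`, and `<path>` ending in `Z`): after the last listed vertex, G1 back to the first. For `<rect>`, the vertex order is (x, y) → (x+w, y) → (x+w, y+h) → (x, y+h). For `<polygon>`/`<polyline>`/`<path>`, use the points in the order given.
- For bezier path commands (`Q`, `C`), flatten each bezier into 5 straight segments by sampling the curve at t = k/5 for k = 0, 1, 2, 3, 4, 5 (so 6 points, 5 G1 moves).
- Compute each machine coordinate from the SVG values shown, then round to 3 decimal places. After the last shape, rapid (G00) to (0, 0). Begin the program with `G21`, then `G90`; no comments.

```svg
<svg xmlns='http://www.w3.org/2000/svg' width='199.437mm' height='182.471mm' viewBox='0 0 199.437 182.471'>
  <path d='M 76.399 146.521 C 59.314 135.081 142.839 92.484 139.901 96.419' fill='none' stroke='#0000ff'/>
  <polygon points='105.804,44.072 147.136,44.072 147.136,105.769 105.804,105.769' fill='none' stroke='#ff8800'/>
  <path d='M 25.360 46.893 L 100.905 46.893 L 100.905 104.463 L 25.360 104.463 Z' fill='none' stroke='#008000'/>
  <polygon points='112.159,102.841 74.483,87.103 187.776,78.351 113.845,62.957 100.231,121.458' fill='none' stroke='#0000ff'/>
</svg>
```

1 u = 1 mm; y_m = 182.471 − y.

[1] `<path>` cubic bezier, #0000ff→engrave S176 F2643: (76.399,35.950) → (76.725,45.931) → (92.217,59.661) → (113.897,73.411) → (132.785,83.451) → (139.901,86.052)

[2] `<polygon>` rectangle, #ff8800→score S480 F1811: (105.804,138.399) → (147.136,138.399) → (147.136,76.702) → (105.804,76.702) → (105.804,138.399) (closed)

[3] `<path>` rectangle, #008000→cut S942 F947: (25.360,135.578) → (100.905,135.578) → (100.905,78.008) → (25.360,78.008) → (25.360,135.578) (closed)

[4] `<polygon>` closed polygon, #0000ff→engrave S176 F2643: (112.159,79.630) → (74.483,95.368) → (187.776,104.120) → (113.845,119.514) → (100.231,61.013) → (112.159,79.630) (closed)

G21
G90
G00 X76.399 Y35.950
M3 S176
G1 X76.725 Y45.931 F2643
G1 X92.217 Y59.661
G1 X113.897 Y73.411
G1 X132.785 Y83.451
G1 X139.901 Y86.052
M5
G00 X105.804 Y138.399
M3 S480
G1 X147.136 Y138.399 F1811
G1 X147.136 Y76.702
G1 X105.804 Y76.702
G1 X105.804 Y138.399
M5
G00 X25.360 Y135.578
M3 S942
G1 X100.905 Y135.578 F947
G1 X100.905 Y78.008
G1 X25.360 Y78.008
G1 X25.360 Y135.578
M5
G00 X112.159 Y79.630
M3 S176
G1 X74.483 Y95.368 F2643
G1 X187.776 Y104.120
G1 X113.845 Y119.514
G1 X100.231 Y61.013
G1 X112.159 Y79.630
M5
G00 X0.000 Y0.000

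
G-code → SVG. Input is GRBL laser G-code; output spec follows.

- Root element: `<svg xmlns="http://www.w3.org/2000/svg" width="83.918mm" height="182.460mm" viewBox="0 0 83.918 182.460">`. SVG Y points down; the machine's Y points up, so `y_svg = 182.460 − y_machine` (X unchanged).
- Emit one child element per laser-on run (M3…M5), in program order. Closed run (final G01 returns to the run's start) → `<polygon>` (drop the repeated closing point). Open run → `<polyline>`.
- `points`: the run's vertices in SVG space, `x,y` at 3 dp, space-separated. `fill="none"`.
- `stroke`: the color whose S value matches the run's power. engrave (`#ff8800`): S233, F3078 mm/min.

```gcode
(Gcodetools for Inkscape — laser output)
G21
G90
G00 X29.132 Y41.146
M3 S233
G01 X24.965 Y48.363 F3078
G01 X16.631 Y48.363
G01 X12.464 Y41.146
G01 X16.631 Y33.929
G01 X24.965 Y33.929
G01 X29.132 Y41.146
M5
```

<svg xmlns="http://www.w3.org/2000/svg" width="83.918mm" height="182.460mm" viewBox="0 0 83.918 182.460">
  <polygon points="29.132,141.314 24.965,134.097 16.631,134.097 12.464,141.314 16.631,148.531 24.965,148.531" fill="none" stroke="#ff8800"/>
</svg>

Machine Y-up, SVG Y-down with viewBox height 182.460, so y_svg = 182.460 − y_machine; X carries over. Every run uses S233, so all elements get stroke `#ff8800` (engrave).

Run 1: The run returns to its start, so emit a `<polygon>` with points (Y-flipped): 29.132,141.314 24.965,134.097 16.631,134.097 12.464,141.314 16.631,148.531 24.965,148.531.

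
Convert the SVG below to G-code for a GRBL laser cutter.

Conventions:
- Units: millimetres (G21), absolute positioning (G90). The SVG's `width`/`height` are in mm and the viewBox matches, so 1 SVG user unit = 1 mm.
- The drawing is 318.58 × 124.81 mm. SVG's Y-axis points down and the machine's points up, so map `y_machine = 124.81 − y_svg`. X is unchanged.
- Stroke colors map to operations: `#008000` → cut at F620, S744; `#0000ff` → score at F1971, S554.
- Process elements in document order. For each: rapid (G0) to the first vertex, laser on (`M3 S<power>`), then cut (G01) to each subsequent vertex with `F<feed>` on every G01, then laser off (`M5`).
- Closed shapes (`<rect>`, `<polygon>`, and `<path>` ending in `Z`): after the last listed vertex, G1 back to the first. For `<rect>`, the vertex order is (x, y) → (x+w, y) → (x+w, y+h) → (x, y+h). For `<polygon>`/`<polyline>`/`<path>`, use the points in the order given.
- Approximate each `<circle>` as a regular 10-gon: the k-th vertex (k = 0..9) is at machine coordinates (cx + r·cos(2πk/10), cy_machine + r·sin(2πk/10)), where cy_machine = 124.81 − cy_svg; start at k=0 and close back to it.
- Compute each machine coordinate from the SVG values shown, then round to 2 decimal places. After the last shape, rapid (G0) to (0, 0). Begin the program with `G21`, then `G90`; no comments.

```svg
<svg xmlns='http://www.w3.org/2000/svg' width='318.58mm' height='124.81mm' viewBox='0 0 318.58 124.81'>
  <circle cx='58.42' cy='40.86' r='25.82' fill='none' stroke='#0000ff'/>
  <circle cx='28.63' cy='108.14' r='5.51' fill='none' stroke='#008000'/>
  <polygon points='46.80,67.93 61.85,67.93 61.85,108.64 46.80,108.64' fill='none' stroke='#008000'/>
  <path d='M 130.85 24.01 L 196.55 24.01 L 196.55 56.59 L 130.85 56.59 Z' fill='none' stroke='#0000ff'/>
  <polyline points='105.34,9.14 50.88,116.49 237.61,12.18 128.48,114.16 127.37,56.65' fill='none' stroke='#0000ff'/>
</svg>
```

G21
G90
G0 X84.24 Y83.95
M3 S554
G01 X79.31 Y99.13 F1971
G01 X66.40 Y108.51 F1971
G01 X50.44 Y108.51 F1971
G01 X37.53 Y99.13 F1971
G01 X32.60 Y83.95 F1971
G01 X37.53 Y68.77 F1971
G01 X50.44 Y59.39 F1971
G01 X66.40 Y59.39 F1971
G01 X79.31 Y68.77 F1971
G01 X84.24 Y83.95 F1971
M5
G0 X34.14 Y16.67
M3 S744
G01 X33.09 Y19.91 F620
G01 X30.33 Y21.91 F620
G01 X26.93 Y21.91 F620
G01 X24.17 Y19.91 F620
G01 X23.12 Y16.67 F620
G01 X24.17 Y13.43 F620
G01 X26.93 Y11.43 F620
G01 X30.33 Y11.43 F620
G01 X33.09 Y13.43 F620
G01 X34.14 Y16.67 F620
M5
G0 X46.80 Y56.88
M3 S744
G01 X61.85 Y56.88 F620
G01 X61.85 Y16.17 F620
G01 X46.80 Y16.17 F620
G01 X46.80 Y56.88 F620
M5
G0 X130.85 Y100.80
M3 S554
G01 X196.55 Y100.80 F1971
G01 X196.55 Y68.22 F1971
G01 X130.85 Y68.22 F1971
G01 X130.85 Y100.80 F1971
M5
G0 X105.34 Y115.67
M3 S554
G01 X50.88 Y8.32 F1971
G01 X237.61 Y112.63 F1971
G01 X128.48 Y10.65 F1971
G01 X127.37 Y68.16 F1971
M5
G0 X0.00 Y0.00

Since the viewBox matches the mm dimensions, user units are millimetres directly. The only transform is the Y-flip y_m = 124.81 − y_svg.

Shape 1 is a circle drawn with `<circle>`. Its stroke #0000ff means score at S554, F1971. After flipping Y the toolpath is (84.24,83.95) → (79.31,99.13) → (66.40,108.51) → (50.44,108.51) → (37.53,99.13) → (32.60,83.95) → (37.53,68.77) → (50.44,59.39) → (66.40,59.39) → (79.31,68.77) → (84.24,83.95), returning to the start.

Shape 2 is a circle drawn with `<circle>`. Its stroke #008000 means cut at S744, F620. After flipping Y the toolpath is (34.14,16.67) → (33.09,19.91) → (30.33,21.91) → (26.93,21.91) → (24.17,19.91) → (23.12,16.67) → (24.17,13.43) → (26.93,11.43) → (30.33,11.43) → (33.09,13.43) → (34.14,16.67), returning to the start.

Shape 3 is a rectangle drawn with `<polygon>`. Its stroke #008000 means cut at S744, F620. After flipping Y the toolpath is (46.80,56.88) → (61.85,56.88) → (61.85,16.17) → (46.80,16.17) → (46.80,56.88), returning to the start.

Shape 4 is a rectangle drawn with `<path>`. Its stroke #0000ff means score at S554, F1971. After flipping Y the toolpath is (130.85,100.80) → (196.55,100.80) → (196.55,68.22) → (130.85,68.22) → (130.85,100.80), returning to the start.

Shape 5 is a open polyline drawn with `<polyline>`. Its stroke #0000ff means score at S554, F1971. After flipping Y the toolpath is (105.34,115.67) → (50.88,8.32) → (237.61,112.63) → (128.48,10.65) → (127.37,68.16).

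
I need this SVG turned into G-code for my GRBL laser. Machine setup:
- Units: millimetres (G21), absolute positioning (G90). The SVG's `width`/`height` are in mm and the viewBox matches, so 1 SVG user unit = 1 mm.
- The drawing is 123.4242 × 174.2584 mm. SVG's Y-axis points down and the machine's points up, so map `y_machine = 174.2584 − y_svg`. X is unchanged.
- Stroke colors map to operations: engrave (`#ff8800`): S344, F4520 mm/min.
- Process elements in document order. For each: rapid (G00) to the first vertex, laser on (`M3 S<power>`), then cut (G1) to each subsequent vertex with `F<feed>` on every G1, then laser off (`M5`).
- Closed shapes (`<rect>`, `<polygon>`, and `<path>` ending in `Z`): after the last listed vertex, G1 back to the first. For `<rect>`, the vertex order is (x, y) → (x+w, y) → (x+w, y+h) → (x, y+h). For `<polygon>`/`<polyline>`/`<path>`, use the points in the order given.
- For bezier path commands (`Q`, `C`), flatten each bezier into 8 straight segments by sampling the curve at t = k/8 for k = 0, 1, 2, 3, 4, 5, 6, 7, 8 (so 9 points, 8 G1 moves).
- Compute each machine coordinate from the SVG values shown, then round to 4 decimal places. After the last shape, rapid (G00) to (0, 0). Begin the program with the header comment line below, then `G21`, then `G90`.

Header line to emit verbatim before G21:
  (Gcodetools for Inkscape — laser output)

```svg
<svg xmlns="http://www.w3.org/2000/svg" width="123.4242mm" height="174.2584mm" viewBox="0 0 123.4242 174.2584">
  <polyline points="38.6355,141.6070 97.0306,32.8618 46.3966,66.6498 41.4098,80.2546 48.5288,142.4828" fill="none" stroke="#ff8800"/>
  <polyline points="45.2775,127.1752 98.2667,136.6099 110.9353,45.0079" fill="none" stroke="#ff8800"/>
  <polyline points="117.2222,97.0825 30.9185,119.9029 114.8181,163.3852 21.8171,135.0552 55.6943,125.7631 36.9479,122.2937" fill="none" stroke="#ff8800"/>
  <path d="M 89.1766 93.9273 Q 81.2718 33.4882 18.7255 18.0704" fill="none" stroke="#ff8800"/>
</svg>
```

(Gcodetools for Inkscape — laser output)
G21
G90
G00 X38.6355 Y32.6514
M3 S344
G1 X97.0306 Y141.3966 F4520
G1 X46.3966 Y107.6086 F4520
G1 X41.4098 Y94.0038 F4520
G1 X48.5288 Y31.7756 F4520
M5
G00 X45.2775 Y47.0832
M3 S344
G1 X98.2667 Y37.6485 F4520
G1 X110.9353 Y129.2505 F4520
M5
G00 X117.2222 Y77.1759
M3 S344
G1 X30.9185 Y54.3555 F4520
G1 X114.8181 Y10.8732 F4520
G1 X21.8171 Y39.2032 F4520
G1 X55.6943 Y48.4953 F4520
G1 X36.9479 Y51.9647 F4520
M5
G00 X89.1766 Y80.3311
M3 S344
G1 X86.3466 Y94.7374 F4520
G1 X81.8091 Y107.7368 F4520
G1 X75.5640 Y119.3293 F4520
G1 X67.6114 Y129.5149 F4520
G1 X57.9513 Y138.2935 F4520
G1 X46.5836 Y145.6653 F4520
G1 X33.5083 Y151.6301 F4520
G1 X18.7255 Y156.1880 F4520
M5
G00 X0.0000 Y0.0000

viewBox `0 0 123.4242 174.2584` with mm width/height → 1 unit = 1 mm. Flip: y_m = 174.2584 − y_svg.

**Shape 1** — `<polyline>` open polyline, stroke `#ff8800` → engrave (S344, F4520). Machine vertices: (38.6355,32.6514) → (97.0306,141.3966) → (46.3966,107.6086) → (41.4098,94.0038) → (48.5288,31.7756). Open path.

**Shape 2** — `<polyline>` open polyline, stroke `#ff8800` → engrave (S344, F4520). Machine vertices: (45.2775,47.0832) → (98.2667,37.6485) → (110.9353,129.2505). Open path.

**Shape 3** — `<polyline>` open polyline, stroke `#ff8800` → engrave (S344, F4520). Machine vertices: (117.2222,77.1759) → (30.9185,54.3555) → (114.8181,10.8732) → (21.8171,39.2032) → (55.6943,48.4953) → (36.9479,51.9647). Open path.

**Shape 4** — `<path>` quadratic bezier, stroke `#ff8800` → engrave (S344, F4520). Control points (SVG): P0=(89.1766,93.9273), P1=(81.2718,33.4882), P2=(18.7255,18.0704); sampled at t=k/8. Machine vertices: (89.1766,80.3311) → (86.3466,94.7374) → (81.8091,107.7368) → (75.5640,119.3293) → (67.6114,129.5149) → (57.9513,138.2935) → (46.5836,145.6653) → (33.5083,151.6301) → (18.7255,156.1880). Open path.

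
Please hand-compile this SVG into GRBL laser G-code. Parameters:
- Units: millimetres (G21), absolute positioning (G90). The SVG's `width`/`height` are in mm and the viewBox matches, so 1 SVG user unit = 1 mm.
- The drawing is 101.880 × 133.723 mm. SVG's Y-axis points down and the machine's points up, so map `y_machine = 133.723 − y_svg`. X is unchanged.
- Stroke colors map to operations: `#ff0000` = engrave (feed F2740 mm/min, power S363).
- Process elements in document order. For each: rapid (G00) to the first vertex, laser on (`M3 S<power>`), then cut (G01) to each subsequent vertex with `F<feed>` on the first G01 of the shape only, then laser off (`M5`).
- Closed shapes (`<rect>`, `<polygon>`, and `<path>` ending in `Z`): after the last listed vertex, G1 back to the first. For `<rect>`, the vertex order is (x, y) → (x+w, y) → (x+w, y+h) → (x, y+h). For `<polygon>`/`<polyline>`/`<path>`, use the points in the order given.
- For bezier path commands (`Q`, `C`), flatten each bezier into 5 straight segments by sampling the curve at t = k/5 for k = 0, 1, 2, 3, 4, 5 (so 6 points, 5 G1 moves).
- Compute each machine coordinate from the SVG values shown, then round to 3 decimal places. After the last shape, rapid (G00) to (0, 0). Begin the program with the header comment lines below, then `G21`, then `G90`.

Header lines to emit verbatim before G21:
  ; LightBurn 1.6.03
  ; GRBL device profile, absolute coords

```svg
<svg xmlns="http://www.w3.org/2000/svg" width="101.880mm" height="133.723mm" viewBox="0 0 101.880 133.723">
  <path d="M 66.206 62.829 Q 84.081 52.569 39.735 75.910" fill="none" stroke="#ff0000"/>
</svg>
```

1 u = 1 mm; y_m = 133.723 − y.

[1] `<path>` quadratic bezier, #ff0000→engrave S363 F2740: (66.206,70.894) → (70.867,73.654) → (70.551,73.726) → (65.256,71.110) → (54.985,65.805) → (39.735,57.813)

; LightBurn 1.6.03
; GRBL device profile, absolute coords
G21
G90
G00 X66.206 Y70.894
M3 S363
G01 X70.867 Y73.654 F2740
G01 X70.551 Y73.726
G01 X65.256 Y71.110
G01 X54.985 Y65.805
G01 X39.735 Y57.813
M5
G00 X0.000 Y0.000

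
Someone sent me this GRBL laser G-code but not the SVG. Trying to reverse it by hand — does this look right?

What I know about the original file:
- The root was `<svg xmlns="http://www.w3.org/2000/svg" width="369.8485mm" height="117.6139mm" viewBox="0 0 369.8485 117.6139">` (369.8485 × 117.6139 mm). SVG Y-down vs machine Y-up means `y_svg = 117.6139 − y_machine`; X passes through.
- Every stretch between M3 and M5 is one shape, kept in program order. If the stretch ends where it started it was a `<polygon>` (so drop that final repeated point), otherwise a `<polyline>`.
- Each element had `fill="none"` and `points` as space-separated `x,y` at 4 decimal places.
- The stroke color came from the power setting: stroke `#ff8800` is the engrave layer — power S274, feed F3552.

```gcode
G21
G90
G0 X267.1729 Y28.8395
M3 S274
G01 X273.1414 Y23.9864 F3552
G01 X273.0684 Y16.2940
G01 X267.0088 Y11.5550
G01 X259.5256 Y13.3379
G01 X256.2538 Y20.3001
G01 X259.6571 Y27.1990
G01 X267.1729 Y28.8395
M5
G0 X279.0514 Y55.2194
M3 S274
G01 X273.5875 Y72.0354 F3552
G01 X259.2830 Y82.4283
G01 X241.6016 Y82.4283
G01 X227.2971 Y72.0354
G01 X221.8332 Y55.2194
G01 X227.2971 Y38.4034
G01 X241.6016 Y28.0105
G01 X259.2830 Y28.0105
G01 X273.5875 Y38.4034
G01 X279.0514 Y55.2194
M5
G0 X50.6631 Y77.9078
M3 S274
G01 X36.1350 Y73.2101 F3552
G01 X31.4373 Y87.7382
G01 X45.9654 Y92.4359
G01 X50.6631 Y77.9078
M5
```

<svg xmlns="http://www.w3.org/2000/svg" width="369.8485mm" height="117.6139mm" viewBox="0 0 369.8485 117.6139">
  <polygon points="267.1729,88.7744 273.1414,93.6275 273.0684,101.3199 267.0088,106.0589 259.5256,104.2760 256.2538,97.3138 259.6571,90.4149" fill="none" stroke="#ff8800"/>
  <polygon points="279.0514,62.3945 273.5875,45.5785 259.2830,35.1856 241.6016,35.1856 227.2971,45.5785 221.8332,62.3945 227.2971,79.2105 241.6016,89.6034 259.2830,89.6034 273.5875,79.2105" fill="none" stroke="#ff8800"/>
  <polygon points="50.6631,39.7061 36.1350,44.4038 31.4373,29.8757 45.9654,25.1780" fill="none" stroke="#ff8800"/>
</svg>

Each laser-on run becomes one SVG element. Flip Y back into SVG space with y_svg = 117.6139 − y_machine. Every run uses S274, so all elements get stroke `#ff8800` (engrave).

Run 1: The run returns to its start, so emit a `<polygon>` with points (Y-flipped): 267.1729,88.7744 273.1414,93.6275 273.0684,101.3199 267.0088,106.0589 259.5256,104.2760 256.2538,97.3138 259.6571,90.4149.

Run 2: The run returns to its start, so emit a `<polygon>` with points (Y-flipped): 279.0514,62.3945 273.5875,45.5785 259.2830,35.1856 241.6016,35.1856 227.2971,45.5785 221.8332,62.3945 227.2971,79.2105 241.6016,89.6034 259.2830,89.6034 273.5875,79.2105.

Run 3: The run returns to its start, so emit a `<polygon>` with points (Y-flipped): 50.6631,39.7061 36.1350,44.4038 31.4373,29.8757 45.9654,25.1780.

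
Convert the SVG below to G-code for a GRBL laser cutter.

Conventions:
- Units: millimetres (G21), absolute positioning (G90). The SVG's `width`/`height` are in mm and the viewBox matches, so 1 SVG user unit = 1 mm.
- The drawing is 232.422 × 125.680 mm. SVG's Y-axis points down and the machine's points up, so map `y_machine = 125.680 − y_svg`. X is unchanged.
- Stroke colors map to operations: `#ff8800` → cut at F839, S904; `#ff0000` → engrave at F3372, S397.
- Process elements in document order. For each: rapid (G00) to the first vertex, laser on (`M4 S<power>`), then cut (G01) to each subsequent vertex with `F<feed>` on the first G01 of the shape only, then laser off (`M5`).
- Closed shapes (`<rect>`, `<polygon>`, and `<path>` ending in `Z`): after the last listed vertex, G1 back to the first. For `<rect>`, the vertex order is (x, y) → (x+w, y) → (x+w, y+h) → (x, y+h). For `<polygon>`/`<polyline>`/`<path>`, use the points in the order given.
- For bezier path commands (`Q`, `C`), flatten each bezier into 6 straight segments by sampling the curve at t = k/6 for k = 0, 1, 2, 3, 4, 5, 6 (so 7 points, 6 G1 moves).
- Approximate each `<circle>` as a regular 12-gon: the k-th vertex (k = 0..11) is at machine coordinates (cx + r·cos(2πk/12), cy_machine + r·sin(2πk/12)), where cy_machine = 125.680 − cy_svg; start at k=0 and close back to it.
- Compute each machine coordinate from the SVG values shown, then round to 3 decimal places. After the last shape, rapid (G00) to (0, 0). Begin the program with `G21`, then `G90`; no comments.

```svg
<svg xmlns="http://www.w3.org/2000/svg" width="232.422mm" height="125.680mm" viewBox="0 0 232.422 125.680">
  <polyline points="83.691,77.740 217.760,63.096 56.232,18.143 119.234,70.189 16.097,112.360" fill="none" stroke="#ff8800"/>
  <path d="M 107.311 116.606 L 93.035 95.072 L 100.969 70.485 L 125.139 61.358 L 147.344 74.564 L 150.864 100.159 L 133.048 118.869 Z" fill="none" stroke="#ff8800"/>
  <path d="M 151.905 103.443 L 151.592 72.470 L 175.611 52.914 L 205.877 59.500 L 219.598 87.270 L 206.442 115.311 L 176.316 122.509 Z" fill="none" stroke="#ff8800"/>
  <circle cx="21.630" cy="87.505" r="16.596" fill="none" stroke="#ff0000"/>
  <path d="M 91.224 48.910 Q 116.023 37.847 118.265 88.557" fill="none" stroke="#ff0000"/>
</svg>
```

Since the viewBox matches the mm dimensions, user units are millimetres directly. The only transform is the Y-flip y_m = 125.680 − y_svg.

Shape 1 is a open polyline drawn with `<polyline>`. Its stroke #ff8800 means cut at S904, F839. After flipping Y the toolpath is (83.691,47.940) → (217.760,62.584) → (56.232,107.537) → (119.234,55.491) → (16.097,13.320).

Shape 2 is a regular polygon drawn with `<path>`. Its stroke #ff8800 means cut at S904, F839. After flipping Y the toolpath is (107.311,9.074) → (93.035,30.608) → (100.969,55.195) → (125.139,64.322) → (147.344,51.116) → (150.864,25.521) → (133.048,6.811) → (107.311,9.074), returning to the start.

Shape 3 is a regular polygon drawn with `<path>`. Its stroke #ff8800 means cut at S904, F839. After flipping Y the toolpath is (151.905,22.237) → (151.592,53.210) → (175.611,72.766) → (205.877,66.180) → (219.598,38.410) → (206.442,10.369) → (176.316,3.171) → (151.905,22.237), returning to the start.

Shape 4 is a circle drawn with `<circle>`. Its stroke #ff0000 means engrave at S397, F3372. After flipping Y the toolpath is (38.226,38.175) → (36.003,46.473) → (29.928,52.548) → (21.630,54.771) → (13.332,52.548) → (7.257,46.473) → (5.034,38.175) → (7.257,29.877) → (13.332,23.802) → (21.630,21.579) → (29.928,23.802) → (36.003,29.877) → (38.226,38.175), returning to the start.

Shape 5 is a quadratic bezier drawn with `<path>`. Its stroke #ff0000 means engrave at S397, F3372. After flipping Y the toolpath is (91.224,76.770) → (98.864,78.742) → (105.250,77.282) → (110.384,72.390) → (114.264,64.066) → (116.891,52.310) → (118.265,37.123).

G21
G90
G00 X83.691 Y47.940
M4 S904
G01 X217.760 Y62.584 F839
G01 X56.232 Y107.537
G01 X119.234 Y55.491
G01 X16.097 Y13.320
M5
G00 X107.311 Y9.074
M4 S904
G01 X93.035 Y30.608 F839
G01 X100.969 Y55.195
G01 X125.139 Y64.322
G01 X147.344 Y51.116
G01 X150.864 Y25.521
G01 X133.048 Y6.811
G01 X107.311 Y9.074
M5
G00 X151.905 Y22.237
M4 S904
G01 X151.592 Y53.210 F839
G01 X175.611 Y72.766
G01 X205.877 Y66.180
G01 X219.598 Y38.410
G01 X206.442 Y10.369
G01 X176.316 Y3.171
G01 X151.905 Y22.237
M5
G00 X38.226 Y38.175
M4 S397
G01 X36.003 Y46.473 F3372
G01 X29.928 Y52.548
G01 X21.630 Y54.771
G01 X13.332 Y52.548
G01 X7.257 Y46.473
G01 X5.034 Y38.175
G01 X7.257 Y29.877
G01 X13.332 Y23.802
G01 X21.630 Y21.579
G01 X29.928 Y23.802
G01 X36.003 Y29.877
G01 X38.226 Y38.175
M5
G00 X91.224 Y76.770
M4 S397
G01 X98.864 Y78.742 F3372
G01 X105.250 Y77.282
G01 X110.384 Y72.390
G01 X114.264 Y64.066
G01 X116.891 Y52.310
G01 X118.265 Y37.123
M5
G00 X0.000 Y0.000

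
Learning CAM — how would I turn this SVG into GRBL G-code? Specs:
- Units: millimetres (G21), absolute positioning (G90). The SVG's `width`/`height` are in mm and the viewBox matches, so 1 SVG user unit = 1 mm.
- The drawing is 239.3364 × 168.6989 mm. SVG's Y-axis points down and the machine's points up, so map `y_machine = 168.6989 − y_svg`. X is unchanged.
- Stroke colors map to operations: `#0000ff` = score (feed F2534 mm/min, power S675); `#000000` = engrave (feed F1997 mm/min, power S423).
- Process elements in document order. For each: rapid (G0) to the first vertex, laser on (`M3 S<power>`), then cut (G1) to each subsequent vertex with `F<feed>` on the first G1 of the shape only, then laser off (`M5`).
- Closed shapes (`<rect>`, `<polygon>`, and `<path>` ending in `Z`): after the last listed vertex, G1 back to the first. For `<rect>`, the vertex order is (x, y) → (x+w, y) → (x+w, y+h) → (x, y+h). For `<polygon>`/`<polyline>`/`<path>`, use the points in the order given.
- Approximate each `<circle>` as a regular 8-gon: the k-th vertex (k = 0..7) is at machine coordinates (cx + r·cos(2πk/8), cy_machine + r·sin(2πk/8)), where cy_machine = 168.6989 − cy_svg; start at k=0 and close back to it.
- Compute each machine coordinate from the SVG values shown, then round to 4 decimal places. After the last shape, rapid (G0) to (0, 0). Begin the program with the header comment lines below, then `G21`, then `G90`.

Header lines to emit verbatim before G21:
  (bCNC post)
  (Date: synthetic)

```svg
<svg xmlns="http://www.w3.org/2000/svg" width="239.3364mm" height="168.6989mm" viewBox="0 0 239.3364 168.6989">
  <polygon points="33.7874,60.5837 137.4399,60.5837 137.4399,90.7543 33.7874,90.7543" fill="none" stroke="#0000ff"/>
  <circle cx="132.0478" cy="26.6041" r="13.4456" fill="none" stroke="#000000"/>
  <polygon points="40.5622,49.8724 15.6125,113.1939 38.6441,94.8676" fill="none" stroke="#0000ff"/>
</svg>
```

1 u = 1 mm; y_m = 168.6989 − y.

[1] `<polygon>` rectangle, #0000ff→score S675 F2534: (33.7874,108.1152) → (137.4399,108.1152) → (137.4399,77.9446) → (33.7874,77.9446) → (33.7874,108.1152) (closed)

[2] `<circle>` circle, #000000→engrave S423 F1997: (145.4934,142.0948) → (141.5553,151.6023) → (132.0478,155.5404) → (122.5403,151.6023) → (118.6022,142.0948) → (122.5403,132.5873) → (132.0478,128.6492) → (141.5553,132.5873) → (145.4934,142.0948) (closed)

[3] `<polygon>` closed polygon, #0000ff→score S675 F2534: (40.5622,118.8265) → (15.6125,55.5050) → (38.6441,73.8313) → (40.5622,118.8265) (closed)

(bCNC post)
(Date: synthetic)
G21
G90
G0 X33.7874 Y108.1152
M3 S675
G1 X137.4399 Y108.1152 F2534
G1 X137.4399 Y77.9446
G1 X33.7874 Y77.9446
G1 X33.7874 Y108.1152
M5
G0 X145.4934 Y142.0948
M3 S423
G1 X141.5553 Y151.6023 F1997
G1 X132.0478 Y155.5404
G1 X122.5403 Y151.6023
G1 X118.6022 Y142.0948
G1 X122.5403 Y132.5873
G1 X132.0478 Y128.6492
G1 X141.5553 Y132.5873
G1 X145.4934 Y142.0948
M5
G0 X40.5622 Y118.8265
M3 S675
G1 X15.6125 Y55.5050 F2534
G1 X38.6441 Y73.8313
G1 X40.5622 Y118.8265
M5
G0 X0.0000 Y0.0000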